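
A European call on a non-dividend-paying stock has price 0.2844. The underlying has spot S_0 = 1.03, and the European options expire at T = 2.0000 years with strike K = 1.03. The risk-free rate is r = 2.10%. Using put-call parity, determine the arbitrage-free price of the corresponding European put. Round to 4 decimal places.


Put-call parity: C - P = S_0 * exp(-qT) - K * exp(-rT).
S_0 * exp(-qT) = 1.0300 * 1.00000000 = 1.03000000
K * exp(-rT) = 1.0300 * 0.95886978 = 0.98763587
P = C - S*exp(-qT) + K*exp(-rT)
P = 0.2844 - 1.03000000 + 0.98763587 = 0.2420

Answer: Put price = 0.2420


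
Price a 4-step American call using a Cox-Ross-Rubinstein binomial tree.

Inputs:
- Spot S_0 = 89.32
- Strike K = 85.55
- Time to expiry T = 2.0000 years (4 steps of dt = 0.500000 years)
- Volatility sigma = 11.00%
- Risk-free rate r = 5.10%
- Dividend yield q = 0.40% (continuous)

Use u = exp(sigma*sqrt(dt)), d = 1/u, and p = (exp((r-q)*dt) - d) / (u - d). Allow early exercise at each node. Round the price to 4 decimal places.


dt = T/N = 0.500000
u = exp(sigma*sqrt(dt)) = 1.080887; d = 1/u = 0.925166
p = (exp((r-q)*dt) - d) / (u - d) = 0.633263
Discount per step: exp(-r*dt) = 0.974822
Stock lattice S(k, i) with i counting down-moves:
  k=0: S(0,0) = 89.3200
  k=1: S(1,0) = 96.5448; S(1,1) = 82.6359
  k=2: S(2,0) = 104.3540; S(2,1) = 89.3200; S(2,2) = 76.4519
  k=3: S(3,0) = 112.7948; S(3,1) = 96.5448; S(3,2) = 82.6359; S(3,3) = 70.7307
  k=4: S(4,0) = 121.9185; S(4,1) = 104.3540; S(4,2) = 89.3200; S(4,3) = 76.4519; S(4,4) = 65.4377
Terminal payoffs V(N, i) = max(S_T - K, 0):
  V(4,0) = 36.368454; V(4,1) = 18.803995; V(4,2) = 3.770000; V(4,3) = 0.000000; V(4,4) = 0.000000
Backward induction: V(k, i) = exp(-r*dt) * [p * V(k+1, i) + (1-p) * V(k+1, i+1)]; then take max(V_cont, immediate exercise) for American.
  V(3,0) = exp(-r*dt) * [p*36.368454 + (1-p)*18.803995] = 29.173429; exercise = 27.244848; V(3,0) = max -> 29.173429
  V(3,1) = exp(-r*dt) * [p*18.803995 + (1-p)*3.770000] = 12.955851; exercise = 10.994802; V(3,1) = max -> 12.955851
  V(3,2) = exp(-r*dt) * [p*3.770000 + (1-p)*0.000000] = 2.327293; exercise = 0.000000; V(3,2) = max -> 2.327293
  V(3,3) = exp(-r*dt) * [p*0.000000 + (1-p)*0.000000] = 0.000000; exercise = 0.000000; V(3,3) = max -> 0.000000
  V(2,0) = exp(-r*dt) * [p*29.173429 + (1-p)*12.955851] = 22.641073; exercise = 18.803995; V(2,0) = max -> 22.641073
  V(2,1) = exp(-r*dt) * [p*12.955851 + (1-p)*2.327293] = 8.829908; exercise = 3.770000; V(2,1) = max -> 8.829908
  V(2,2) = exp(-r*dt) * [p*2.327293 + (1-p)*0.000000] = 1.436682; exercise = 0.000000; V(2,2) = max -> 1.436682
  V(1,0) = exp(-r*dt) * [p*22.641073 + (1-p)*8.829908] = 17.133486; exercise = 10.994802; V(1,0) = max -> 17.133486
  V(1,1) = exp(-r*dt) * [p*8.829908 + (1-p)*1.436682] = 5.964489; exercise = 0.000000; V(1,1) = max -> 5.964489
  V(0,0) = exp(-r*dt) * [p*17.133486 + (1-p)*5.964489] = 12.709151; exercise = 3.770000; V(0,0) = max -> 12.709151

Answer: Price = V(0,0) = 12.7092


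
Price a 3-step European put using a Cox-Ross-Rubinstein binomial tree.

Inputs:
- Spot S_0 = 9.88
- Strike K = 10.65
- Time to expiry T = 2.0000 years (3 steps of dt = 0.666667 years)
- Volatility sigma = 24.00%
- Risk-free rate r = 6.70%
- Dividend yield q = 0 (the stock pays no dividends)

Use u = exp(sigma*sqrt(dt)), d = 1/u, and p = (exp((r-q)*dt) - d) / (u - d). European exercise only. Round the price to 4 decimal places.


dt = T/N = 0.666667
u = exp(sigma*sqrt(dt)) = 1.216477; d = 1/u = 0.822046
p = (exp((r-q)*dt) - d) / (u - d) = 0.566977
Discount per step: exp(-r*dt) = 0.956316
Stock lattice S(k, i) with i counting down-moves:
  k=0: S(0,0) = 9.8800
  k=1: S(1,0) = 12.0188; S(1,1) = 8.1218
  k=2: S(2,0) = 14.6206; S(2,1) = 9.8800; S(2,2) = 6.6765
  k=3: S(3,0) = 17.7856; S(3,1) = 12.0188; S(3,2) = 8.1218; S(3,3) = 5.4884
Terminal payoffs V(N, i) = max(K - S_T, 0):
  V(3,0) = 0.000000; V(3,1) = 0.000000; V(3,2) = 2.528188; V(3,3) = 5.161610
Backward induction: V(k, i) = exp(-r*dt) * [p * V(k+1, i) + (1-p) * V(k+1, i+1)].
  V(2,0) = exp(-r*dt) * [p*0.000000 + (1-p)*0.000000] = 0.000000
  V(2,1) = exp(-r*dt) * [p*0.000000 + (1-p)*2.528188] = 1.046941
  V(2,2) = exp(-r*dt) * [p*2.528188 + (1-p)*5.161610] = 3.508266
  V(1,0) = exp(-r*dt) * [p*0.000000 + (1-p)*1.046941] = 0.433546
  V(1,1) = exp(-r*dt) * [p*1.046941 + (1-p)*3.508266] = 2.020459
  V(0,0) = exp(-r*dt) * [p*0.433546 + (1-p)*2.020459] = 1.071759

Answer: Price = V(0,0) = 1.0718


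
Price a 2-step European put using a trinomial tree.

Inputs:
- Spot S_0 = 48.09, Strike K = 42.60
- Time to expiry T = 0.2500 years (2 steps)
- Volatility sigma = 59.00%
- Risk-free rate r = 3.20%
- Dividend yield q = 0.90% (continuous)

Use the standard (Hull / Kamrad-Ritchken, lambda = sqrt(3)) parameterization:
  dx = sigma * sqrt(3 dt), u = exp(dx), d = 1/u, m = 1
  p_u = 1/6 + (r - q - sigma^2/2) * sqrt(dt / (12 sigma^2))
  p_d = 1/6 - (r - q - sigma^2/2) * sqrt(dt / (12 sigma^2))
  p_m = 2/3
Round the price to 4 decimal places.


dt = T/N = 0.125000; dx = sigma*sqrt(3*dt) = 0.361300
u = exp(dx) = 1.435194; d = 1/u = 0.696770
p_u = 0.140537, p_m = 0.666667, p_d = 0.192796
Discount per step: exp(-r*dt) = 0.996008
Stock lattice S(k, j) with j the centered position index:
  k=0: S(0,+0) = 48.0900
  k=1: S(1,-1) = 33.5077; S(1,+0) = 48.0900; S(1,+1) = 69.0185
  k=2: S(2,-2) = 23.3471; S(2,-1) = 33.5077; S(2,+0) = 48.0900; S(2,+1) = 69.0185; S(2,+2) = 99.0548
Terminal payoffs V(N, j) = max(K - S_T, 0):
  V(2,-2) = 19.252853; V(2,-1) = 9.092325; V(2,+0) = 0.000000; V(2,+1) = 0.000000; V(2,+2) = 0.000000
Backward induction: V(k, j) = exp(-r*dt) * [p_u * V(k+1, j+1) + p_m * V(k+1, j) + p_d * V(k+1, j-1)]
  V(1,-1) = exp(-r*dt) * [p_u*0.000000 + p_m*9.092325 + p_d*19.252853] = 9.734413
  V(1,+0) = exp(-r*dt) * [p_u*0.000000 + p_m*0.000000 + p_d*9.092325] = 1.745969
  V(1,+1) = exp(-r*dt) * [p_u*0.000000 + p_m*0.000000 + p_d*0.000000] = 0.000000
  V(0,+0) = exp(-r*dt) * [p_u*0.000000 + p_m*1.745969 + p_d*9.734413] = 3.028599

Answer: Price = V(0,0) = 3.0286


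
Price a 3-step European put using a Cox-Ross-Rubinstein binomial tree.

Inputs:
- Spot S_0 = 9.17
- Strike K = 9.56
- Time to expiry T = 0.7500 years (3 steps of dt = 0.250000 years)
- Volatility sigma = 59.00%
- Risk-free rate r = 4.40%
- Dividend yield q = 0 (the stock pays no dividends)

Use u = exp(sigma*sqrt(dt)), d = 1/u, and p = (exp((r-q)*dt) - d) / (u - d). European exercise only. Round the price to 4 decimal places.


dt = T/N = 0.250000
u = exp(sigma*sqrt(dt)) = 1.343126; d = 1/u = 0.744532
p = (exp((r-q)*dt) - d) / (u - d) = 0.445258
Discount per step: exp(-r*dt) = 0.989060
Stock lattice S(k, i) with i counting down-moves:
  k=0: S(0,0) = 9.1700
  k=1: S(1,0) = 12.3165; S(1,1) = 6.8274
  k=2: S(2,0) = 16.5426; S(2,1) = 9.1700; S(2,2) = 5.0832
  k=3: S(3,0) = 22.2188; S(3,1) = 12.3165; S(3,2) = 6.8274; S(3,3) = 3.7846
Terminal payoffs V(N, i) = max(K - S_T, 0):
  V(3,0) = 0.000000; V(3,1) = 0.000000; V(3,2) = 2.732645; V(3,3) = 5.775411
Backward induction: V(k, i) = exp(-r*dt) * [p * V(k+1, i) + (1-p) * V(k+1, i+1)].
  V(2,0) = exp(-r*dt) * [p*0.000000 + (1-p)*0.000000] = 0.000000
  V(2,1) = exp(-r*dt) * [p*0.000000 + (1-p)*2.732645] = 1.499329
  V(2,2) = exp(-r*dt) * [p*2.732645 + (1-p)*5.775411] = 4.372235
  V(1,0) = exp(-r*dt) * [p*0.000000 + (1-p)*1.499329] = 0.822642
  V(1,1) = exp(-r*dt) * [p*1.499329 + (1-p)*4.372235] = 3.059214
  V(0,0) = exp(-r*dt) * [p*0.822642 + (1-p)*3.059214] = 2.040789

Answer: Price = V(0,0) = 2.0408


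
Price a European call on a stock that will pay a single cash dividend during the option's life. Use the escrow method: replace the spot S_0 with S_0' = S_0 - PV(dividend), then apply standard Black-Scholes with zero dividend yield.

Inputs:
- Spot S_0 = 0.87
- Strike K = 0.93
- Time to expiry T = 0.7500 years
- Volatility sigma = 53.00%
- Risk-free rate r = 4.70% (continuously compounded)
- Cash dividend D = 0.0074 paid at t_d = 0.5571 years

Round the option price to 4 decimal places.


PV(D) = D * exp(-r * t_d) = 0.0074 * 0.97415612 = 0.00720876
S_0' = S_0 - PV(D) = 0.8700 - 0.00720876 = 0.86279124
d1 = (ln(S_0'/K) + (r + sigma^2/2)*T) / (sigma*sqrt(T)) = 0.14286844
d2 = d1 - sigma*sqrt(T) = -0.31612502
exp(-rT) = 0.96536405
N(d1) = 0.55680296; N(d2) = 0.37595381
C = S_0' * N(d1) - K * exp(-rT) * N(d2) = 0.86279124 * 0.55680296 - 0.9300 * 0.96536405 * 0.37595381 = 0.1429

Answer: Price = 0.1429


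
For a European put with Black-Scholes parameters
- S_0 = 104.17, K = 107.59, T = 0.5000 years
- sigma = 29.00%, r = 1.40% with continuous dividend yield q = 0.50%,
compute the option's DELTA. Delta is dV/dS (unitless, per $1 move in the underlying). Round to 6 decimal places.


Answer: Delta = -0.511904

Derivation:
d1 = -0.0330561526; d2 = -0.2381171192
phi(d1) = 0.3987243760; exp(-qT) = 0.9975031224; exp(-rT) = 0.9930244429
N(-d1) = 0.5131850956
Delta = -exp(-qT) * N(-d1) = -0.9975031224 * 0.5131850956 = -0.511904


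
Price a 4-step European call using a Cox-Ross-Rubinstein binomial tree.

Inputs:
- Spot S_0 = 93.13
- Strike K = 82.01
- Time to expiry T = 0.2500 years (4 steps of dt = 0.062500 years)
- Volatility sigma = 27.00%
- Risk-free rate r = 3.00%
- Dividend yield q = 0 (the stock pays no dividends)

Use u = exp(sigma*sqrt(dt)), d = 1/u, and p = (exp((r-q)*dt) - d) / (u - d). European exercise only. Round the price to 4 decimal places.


Answer: Price = V(0,0) = 12.5871

Derivation:
dt = T/N = 0.062500
u = exp(sigma*sqrt(dt)) = 1.069830; d = 1/u = 0.934728
p = (exp((r-q)*dt) - d) / (u - d) = 0.497023
Discount per step: exp(-r*dt) = 0.998127
Stock lattice S(k, i) with i counting down-moves:
  k=0: S(0,0) = 93.1300
  k=1: S(1,0) = 99.6333; S(1,1) = 87.0512
  k=2: S(2,0) = 106.5907; S(2,1) = 93.1300; S(2,2) = 81.3692
  k=3: S(3,0) = 114.0340; S(3,1) = 99.6333; S(3,2) = 87.0512; S(3,3) = 76.0580
  k=4: S(4,0) = 121.9970; S(4,1) = 106.5907; S(4,2) = 93.1300; S(4,3) = 81.3692; S(4,4) = 71.0935
Terminal payoffs V(N, i) = max(S_T - K, 0):
  V(4,0) = 39.986989; V(4,1) = 24.580711; V(4,2) = 11.120000; V(4,3) = 0.000000; V(4,4) = 0.000000
Backward induction: V(k, i) = exp(-r*dt) * [p * V(k+1, i) + (1-p) * V(k+1, i+1)].
  V(3,0) = exp(-r*dt) * [p*39.986989 + (1-p)*24.580711] = 32.177592
  V(3,1) = exp(-r*dt) * [p*24.580711 + (1-p)*11.120000] = 17.776917
  V(3,2) = exp(-r*dt) * [p*11.120000 + (1-p)*0.000000] = 5.516540
  V(3,3) = exp(-r*dt) * [p*0.000000 + (1-p)*0.000000] = 0.000000
  V(2,0) = exp(-r*dt) * [p*32.177592 + (1-p)*17.776917] = 24.887672
  V(2,1) = exp(-r*dt) * [p*17.776917 + (1-p)*5.516540] = 11.588478
  V(2,2) = exp(-r*dt) * [p*5.516540 + (1-p)*0.000000] = 2.736710
  V(1,0) = exp(-r*dt) * [p*24.887672 + (1-p)*11.588478] = 18.164390
  V(1,1) = exp(-r*dt) * [p*11.588478 + (1-p)*2.736710] = 7.122872
  V(0,0) = exp(-r*dt) * [p*18.164390 + (1-p)*7.122872] = 12.587135


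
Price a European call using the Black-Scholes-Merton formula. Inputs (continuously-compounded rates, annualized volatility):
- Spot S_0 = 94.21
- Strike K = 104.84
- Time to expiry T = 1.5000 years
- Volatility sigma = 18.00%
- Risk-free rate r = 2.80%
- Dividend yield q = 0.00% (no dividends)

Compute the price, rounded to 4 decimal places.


Answer: Price = 5.7533

Derivation:
d1 = (ln(S/K) + (r - q + 0.5*sigma^2) * T) / (sigma * sqrt(T)) = -0.18420637
d2 = d1 - sigma * sqrt(T) = -0.40466045
exp(-rT) = 0.95886978; exp(-qT) = 1.00000000
C = S_0 * exp(-qT) * N(d1) - K * exp(-rT) * N(d2)
N(d1) = 0.42692578; N(d2) = 0.34286356
C = 94.2100 * 1.00000000 * 0.42692578 - 104.8400 * 0.95886978 * 0.34286356 = 5.7533


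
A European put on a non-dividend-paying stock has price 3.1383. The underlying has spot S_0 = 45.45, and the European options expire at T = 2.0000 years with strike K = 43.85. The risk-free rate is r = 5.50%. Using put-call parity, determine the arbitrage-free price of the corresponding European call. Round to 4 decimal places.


Answer: Call price = 9.3060

Derivation:
Put-call parity: C - P = S_0 * exp(-qT) - K * exp(-rT).
S_0 * exp(-qT) = 45.4500 * 1.00000000 = 45.45000000
K * exp(-rT) = 43.8500 * 0.89583414 = 39.28232683
C = P + S*exp(-qT) - K*exp(-rT)
C = 3.1383 + 45.45000000 - 39.28232683 = 9.3060


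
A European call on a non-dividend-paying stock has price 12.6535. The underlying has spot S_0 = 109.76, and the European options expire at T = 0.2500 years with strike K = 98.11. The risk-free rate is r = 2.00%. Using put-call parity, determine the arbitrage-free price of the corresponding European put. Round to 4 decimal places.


Put-call parity: C - P = S_0 * exp(-qT) - K * exp(-rT).
S_0 * exp(-qT) = 109.7600 * 1.00000000 = 109.76000000
K * exp(-rT) = 98.1100 * 0.99501248 = 97.62067433
P = C - S*exp(-qT) + K*exp(-rT)
P = 12.6535 - 109.76000000 + 97.62067433 = 0.5142

Answer: Put price = 0.5142


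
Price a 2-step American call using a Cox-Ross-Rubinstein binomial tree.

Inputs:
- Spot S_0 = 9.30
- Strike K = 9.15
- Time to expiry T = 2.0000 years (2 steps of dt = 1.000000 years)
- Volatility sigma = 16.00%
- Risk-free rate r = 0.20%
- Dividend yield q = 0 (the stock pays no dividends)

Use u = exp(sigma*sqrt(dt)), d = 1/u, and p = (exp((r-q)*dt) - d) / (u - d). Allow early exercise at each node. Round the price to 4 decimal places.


dt = T/N = 1.000000
u = exp(sigma*sqrt(dt)) = 1.173511; d = 1/u = 0.852144
p = (exp((r-q)*dt) - d) / (u - d) = 0.466315
Discount per step: exp(-r*dt) = 0.998002
Stock lattice S(k, i) with i counting down-moves:
  k=0: S(0,0) = 9.3000
  k=1: S(1,0) = 10.9137; S(1,1) = 7.9249
  k=2: S(2,0) = 12.8073; S(2,1) = 9.3000; S(2,2) = 6.7532
Terminal payoffs V(N, i) = max(S_T - K, 0):
  V(2,0) = 3.657288; V(2,1) = 0.150000; V(2,2) = 0.000000
Backward induction: V(k, i) = exp(-r*dt) * [p * V(k+1, i) + (1-p) * V(k+1, i+1)]; then take max(V_cont, immediate exercise) for American.
  V(1,0) = exp(-r*dt) * [p*3.657288 + (1-p)*0.150000] = 1.781933; exercise = 1.763651; V(1,0) = max -> 1.781933
  V(1,1) = exp(-r*dt) * [p*0.150000 + (1-p)*0.000000] = 0.069807; exercise = 0.000000; V(1,1) = max -> 0.069807
  V(0,0) = exp(-r*dt) * [p*1.781933 + (1-p)*0.069807] = 0.866462; exercise = 0.150000; V(0,0) = max -> 0.866462

Answer: Price = V(0,0) = 0.8665


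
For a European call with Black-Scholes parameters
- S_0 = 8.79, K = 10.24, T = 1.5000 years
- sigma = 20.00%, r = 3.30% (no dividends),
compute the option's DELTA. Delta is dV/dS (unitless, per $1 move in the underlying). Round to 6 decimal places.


Answer: Delta = 0.382552

Derivation:
d1 = -0.2987843004; d2 = -0.5437332747
phi(d1) = 0.3815266548; exp(-qT) = 1.0000000000; exp(-rT) = 0.9517051581
N(d1) = 0.3825523153
Delta = exp(-qT) * N(d1) = 1.0000000000 * 0.3825523153 = 0.382552


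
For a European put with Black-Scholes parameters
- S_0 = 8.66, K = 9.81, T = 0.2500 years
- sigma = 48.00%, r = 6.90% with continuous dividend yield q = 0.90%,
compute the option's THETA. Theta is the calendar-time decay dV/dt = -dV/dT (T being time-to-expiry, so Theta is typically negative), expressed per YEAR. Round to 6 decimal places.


d1 = -0.3370314625; d2 = -0.5770314625
phi(d1) = 0.3769157329; exp(-qT) = 0.9977525294; exp(-rT) = 0.9828979294
Theta = -S*exp(-qT)*phi(d1)*sigma/(2*sqrt(T)) + r*K*exp(-rT)*N(-d2) - q*S*exp(-qT)*N(-d1)
N(-d1) = 0.6319534087; N(-d2) = 0.7180408991; sqrt(T) = 0.5000000000
Term 1 = -8.6600 * 0.9977525294 * 0.3769157329 * 0.4800 / (2 * 0.5000000000) = -1.5632420640
Term 2 = 0.0690 * 9.8100 * 0.9828979294 * 0.7180408991 = 0.4777225044
Term 3 = -0.0090 * 8.6600 * 0.9977525294 * 0.6319534087 = -0.0491437507
Theta = -1.5632420640 + (0.4777225044) + (-0.0491437507) = -1.134663

Answer: Theta = -1.134663


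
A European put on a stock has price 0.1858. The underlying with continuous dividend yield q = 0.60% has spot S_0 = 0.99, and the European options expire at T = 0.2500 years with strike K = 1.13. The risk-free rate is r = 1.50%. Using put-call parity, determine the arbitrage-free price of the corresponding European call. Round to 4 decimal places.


Answer: Call price = 0.0485

Derivation:
Put-call parity: C - P = S_0 * exp(-qT) - K * exp(-rT).
S_0 * exp(-qT) = 0.9900 * 0.99850112 = 0.98851611
K * exp(-rT) = 1.1300 * 0.99625702 = 1.12577044
C = P + S*exp(-qT) - K*exp(-rT)
C = 0.1858 + 0.98851611 - 1.12577044 = 0.0485


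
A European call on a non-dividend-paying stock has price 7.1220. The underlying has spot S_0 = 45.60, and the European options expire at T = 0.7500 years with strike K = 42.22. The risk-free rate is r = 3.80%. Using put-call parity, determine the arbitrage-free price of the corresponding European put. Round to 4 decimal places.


Answer: Put price = 2.5557

Derivation:
Put-call parity: C - P = S_0 * exp(-qT) - K * exp(-rT).
S_0 * exp(-qT) = 45.6000 * 1.00000000 = 45.60000000
K * exp(-rT) = 42.2200 * 0.97190229 = 41.03371486
P = C - S*exp(-qT) + K*exp(-rT)
P = 7.1220 - 45.60000000 + 41.03371486 = 2.5557


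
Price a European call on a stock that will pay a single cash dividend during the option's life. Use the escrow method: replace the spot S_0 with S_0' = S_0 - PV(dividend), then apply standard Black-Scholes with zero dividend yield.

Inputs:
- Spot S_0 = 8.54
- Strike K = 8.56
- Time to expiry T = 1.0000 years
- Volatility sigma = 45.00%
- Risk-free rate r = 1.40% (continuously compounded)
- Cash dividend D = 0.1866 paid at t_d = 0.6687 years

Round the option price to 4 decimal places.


Answer: Price = 1.4525

Derivation:
PV(D) = D * exp(-r * t_d) = 0.1866 * 0.99068189 = 0.18486124
S_0' = S_0 - PV(D) = 8.5400 - 0.18486124 = 8.35513876
d1 = (ln(S_0'/K) + (r + sigma^2/2)*T) / (sigma*sqrt(T)) = 0.20228129
d2 = d1 - sigma*sqrt(T) = -0.24771871
exp(-rT) = 0.98609754
N(d1) = 0.58015159; N(d2) = 0.40217603
C = S_0' * N(d1) - K * exp(-rT) * N(d2) = 8.35513876 * 0.58015159 - 8.5600 * 0.98609754 * 0.40217603 = 1.4525


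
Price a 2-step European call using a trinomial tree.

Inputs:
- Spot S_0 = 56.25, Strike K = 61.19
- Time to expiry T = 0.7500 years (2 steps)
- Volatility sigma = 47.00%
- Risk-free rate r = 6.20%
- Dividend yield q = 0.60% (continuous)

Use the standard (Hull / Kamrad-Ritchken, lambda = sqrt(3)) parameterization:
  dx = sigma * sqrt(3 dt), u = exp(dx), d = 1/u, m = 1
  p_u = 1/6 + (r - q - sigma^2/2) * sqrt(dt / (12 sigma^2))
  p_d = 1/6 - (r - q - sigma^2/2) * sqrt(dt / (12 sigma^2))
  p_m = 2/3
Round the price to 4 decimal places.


dt = T/N = 0.375000; dx = sigma*sqrt(3*dt) = 0.498510
u = exp(dx) = 1.646267; d = 1/u = 0.607435
p_u = 0.146187, p_m = 0.666667, p_d = 0.187146
Discount per step: exp(-r*dt) = 0.977018
Stock lattice S(k, j) with j the centered position index:
  k=0: S(0,+0) = 56.2500
  k=1: S(1,-1) = 34.1682; S(1,+0) = 56.2500; S(1,+1) = 92.6025
  k=2: S(2,-2) = 20.7550; S(2,-1) = 34.1682; S(2,+0) = 56.2500; S(2,+1) = 92.6025; S(2,+2) = 152.4485
Terminal payoffs V(N, j) = max(S_T - K, 0):
  V(2,-2) = 0.000000; V(2,-1) = 0.000000; V(2,+0) = 0.000000; V(2,+1) = 31.412517; V(2,+2) = 91.258465
Backward induction: V(k, j) = exp(-r*dt) * [p_u * V(k+1, j+1) + p_m * V(k+1, j) + p_d * V(k+1, j-1)]
  V(1,-1) = exp(-r*dt) * [p_u*0.000000 + p_m*0.000000 + p_d*0.000000] = 0.000000
  V(1,+0) = exp(-r*dt) * [p_u*31.412517 + p_m*0.000000 + p_d*0.000000] = 4.486564
  V(1,+1) = exp(-r*dt) * [p_u*91.258465 + p_m*31.412517 + p_d*0.000000] = 33.494597
  V(0,+0) = exp(-r*dt) * [p_u*33.494597 + p_m*4.486564 + p_d*0.000000] = 7.706244

Answer: Price = V(0,0) = 7.7062


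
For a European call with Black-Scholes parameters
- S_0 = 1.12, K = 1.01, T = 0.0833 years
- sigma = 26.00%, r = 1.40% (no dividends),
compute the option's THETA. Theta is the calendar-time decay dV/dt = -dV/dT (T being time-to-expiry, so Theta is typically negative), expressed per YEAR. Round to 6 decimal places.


Answer: Theta = -0.085209

Derivation:
d1 = 1.4306949238; d2 = 1.3556544014
phi(d1) = 0.1433619804; exp(-qT) = 1.0000000000; exp(-rT) = 0.9988344797
Theta = -S*exp(-qT)*phi(d1)*sigma/(2*sqrt(T)) - r*K*exp(-rT)*N(d2) + q*S*exp(-qT)*N(d1)
N(d1) = 0.9237411656; N(d2) = 0.9123954230; sqrt(T) = 0.2886173938
Term 1 = -1.1200 * 1.0000000000 * 0.1433619804 * 0.2600 / (2 * 0.2886173938) = -0.0723224060
Term 2 = -0.0140 * 1.0100 * 0.9988344797 * 0.9123954230 = -0.0128862346
Term 3 = 0 (no dividend yield, q = 0)
Theta = -0.0723224060 + (-0.0128862346) + (0.0000000000) = -0.085209


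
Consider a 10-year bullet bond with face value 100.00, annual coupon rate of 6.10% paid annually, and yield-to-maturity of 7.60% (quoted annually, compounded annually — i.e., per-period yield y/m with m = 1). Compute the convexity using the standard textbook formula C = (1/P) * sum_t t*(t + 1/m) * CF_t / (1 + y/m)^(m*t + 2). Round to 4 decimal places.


Answer: Convexity = 65.7094

Derivation:
Coupon per period c = face * coupon_rate / m = 6.100000
Periods per year m = 1; per-period yield y/m = 0.076000
Number of cashflows N = 10
Cashflows (t years, CF_t, discount factor 1/(1+y/m)^(m*t), PV):
  t = 1.0000: CF_t = 6.100000, DF = 0.929368, PV = 5.669145
  t = 2.0000: CF_t = 6.100000, DF = 0.863725, PV = 5.268722
  t = 3.0000: CF_t = 6.100000, DF = 0.802718, PV = 4.896582
  t = 4.0000: CF_t = 6.100000, DF = 0.746021, PV = 4.550727
  t = 5.0000: CF_t = 6.100000, DF = 0.693328, PV = 4.229300
  t = 6.0000: CF_t = 6.100000, DF = 0.644357, PV = 3.930576
  t = 7.0000: CF_t = 6.100000, DF = 0.598845, PV = 3.652952
  t = 8.0000: CF_t = 6.100000, DF = 0.556547, PV = 3.394937
  t = 9.0000: CF_t = 6.100000, DF = 0.517237, PV = 3.155146
  t = 10.0000: CF_t = 106.100000, DF = 0.480704, PV = 51.002642
Price P = sum_t PV_t = 89.750727
Convexity numerator sum_t t*(t + 1/m) * CF_t / (1+y/m)^(m*t + 2):
  t = 1.0000: term = 9.793164
  t = 2.0000: term = 27.304360
  t = 3.0000: term = 50.751598
  t = 4.0000: term = 78.611522
  t = 5.0000: term = 109.588552
  t = 6.0000: term = 142.587336
  t = 7.0000: term = 176.688149
  t = 8.0000: term = 211.124978
  t = 9.0000: term = 245.266007
  t = 10.0000: term = 4845.747865
Convexity = (1/P) * sum = 5897.463531 / 89.750727 = 65.709368


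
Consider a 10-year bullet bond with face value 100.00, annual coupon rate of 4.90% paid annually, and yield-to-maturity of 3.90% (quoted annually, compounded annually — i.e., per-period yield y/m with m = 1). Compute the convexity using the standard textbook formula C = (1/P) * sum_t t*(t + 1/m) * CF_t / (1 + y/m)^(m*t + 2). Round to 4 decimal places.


Answer: Convexity = 78.0383

Derivation:
Coupon per period c = face * coupon_rate / m = 4.900000
Periods per year m = 1; per-period yield y/m = 0.039000
Number of cashflows N = 10
Cashflows (t years, CF_t, discount factor 1/(1+y/m)^(m*t), PV):
  t = 1.0000: CF_t = 4.900000, DF = 0.962464, PV = 4.716073
  t = 2.0000: CF_t = 4.900000, DF = 0.926337, PV = 4.539050
  t = 3.0000: CF_t = 4.900000, DF = 0.891566, PV = 4.368672
  t = 4.0000: CF_t = 4.900000, DF = 0.858100, PV = 4.204689
  t = 5.0000: CF_t = 4.900000, DF = 0.825890, PV = 4.046862
  t = 6.0000: CF_t = 4.900000, DF = 0.794889, PV = 3.894958
  t = 7.0000: CF_t = 4.900000, DF = 0.765052, PV = 3.748757
  t = 8.0000: CF_t = 4.900000, DF = 0.736335, PV = 3.608043
  t = 9.0000: CF_t = 4.900000, DF = 0.708696, PV = 3.472611
  t = 10.0000: CF_t = 104.900000, DF = 0.682094, PV = 71.551709
Price P = sum_t PV_t = 108.151424
Convexity numerator sum_t t*(t + 1/m) * CF_t / (1+y/m)^(m*t + 2):
  t = 1.0000: term = 8.737344
  t = 2.0000: term = 25.228135
  t = 3.0000: term = 48.562338
  t = 4.0000: term = 77.899163
  t = 5.0000: term = 112.462699
  t = 6.0000: term = 151.537804
  t = 7.0000: term = 194.466223
  t = 8.0000: term = 240.642927
  t = 9.0000: term = 289.512664
  t = 10.0000: term = 7290.907740
Convexity = (1/P) * sum = 8439.957037 / 108.151424 = 78.038335


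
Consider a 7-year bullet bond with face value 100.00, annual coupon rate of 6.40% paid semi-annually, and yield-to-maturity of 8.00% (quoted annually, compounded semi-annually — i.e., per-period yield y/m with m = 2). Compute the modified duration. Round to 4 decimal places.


Coupon per period c = face * coupon_rate / m = 3.200000
Periods per year m = 2; per-period yield y/m = 0.040000
Number of cashflows N = 14
Cashflows (t years, CF_t, discount factor 1/(1+y/m)^(m*t), PV):
  t = 0.5000: CF_t = 3.200000, DF = 0.961538, PV = 3.076923
  t = 1.0000: CF_t = 3.200000, DF = 0.924556, PV = 2.958580
  t = 1.5000: CF_t = 3.200000, DF = 0.888996, PV = 2.844788
  t = 2.0000: CF_t = 3.200000, DF = 0.854804, PV = 2.735373
  t = 2.5000: CF_t = 3.200000, DF = 0.821927, PV = 2.630167
  t = 3.0000: CF_t = 3.200000, DF = 0.790315, PV = 2.529006
  t = 3.5000: CF_t = 3.200000, DF = 0.759918, PV = 2.431737
  t = 4.0000: CF_t = 3.200000, DF = 0.730690, PV = 2.338209
  t = 4.5000: CF_t = 3.200000, DF = 0.702587, PV = 2.248278
  t = 5.0000: CF_t = 3.200000, DF = 0.675564, PV = 2.161805
  t = 5.5000: CF_t = 3.200000, DF = 0.649581, PV = 2.078659
  t = 6.0000: CF_t = 3.200000, DF = 0.624597, PV = 1.998711
  t = 6.5000: CF_t = 3.200000, DF = 0.600574, PV = 1.921837
  t = 7.0000: CF_t = 103.200000, DF = 0.577475, PV = 59.595429
Price P = sum_t PV_t = 91.549502
First compute Macaulay numerator sum_t t * PV_t:
  t * PV_t at t = 0.5000: 1.538462
  t * PV_t at t = 1.0000: 2.958580
  t * PV_t at t = 1.5000: 4.267183
  t * PV_t at t = 2.0000: 5.470747
  t * PV_t at t = 2.5000: 6.575417
  t * PV_t at t = 3.0000: 7.587019
  t * PV_t at t = 3.5000: 8.511080
  t * PV_t at t = 4.0000: 9.352835
  t * PV_t at t = 4.5000: 10.117249
  t * PV_t at t = 5.0000: 10.809027
  t * PV_t at t = 5.5000: 11.432624
  t * PV_t at t = 6.0000: 11.992263
  t * PV_t at t = 6.5000: 12.491941
  t * PV_t at t = 7.0000: 417.168000
Macaulay duration D = 520.272425 / 91.549502 = 5.682963
Modified duration = D / (1 + y/m) = 5.682963 / (1 + 0.040000) = 5.464387

Answer: Modified duration = 5.4644


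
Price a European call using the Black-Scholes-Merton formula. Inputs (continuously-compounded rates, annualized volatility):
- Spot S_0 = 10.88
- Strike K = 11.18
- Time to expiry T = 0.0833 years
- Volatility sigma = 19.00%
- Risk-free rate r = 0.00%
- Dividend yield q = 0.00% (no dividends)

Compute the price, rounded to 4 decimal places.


Answer: Price = 0.1203

Derivation:
d1 = (ln(S/K) + (r - q + 0.5*sigma^2) * T) / (sigma * sqrt(T)) = -0.46859818
d2 = d1 - sigma * sqrt(T) = -0.52343549
exp(-rT) = 1.00000000; exp(-qT) = 1.00000000
C = S_0 * exp(-qT) * N(d1) - K * exp(-rT) * N(d2)
N(d1) = 0.31967844; N(d2) = 0.30033562
C = 10.8800 * 1.00000000 * 0.31967844 - 11.1800 * 1.00000000 * 0.30033562 = 0.1203


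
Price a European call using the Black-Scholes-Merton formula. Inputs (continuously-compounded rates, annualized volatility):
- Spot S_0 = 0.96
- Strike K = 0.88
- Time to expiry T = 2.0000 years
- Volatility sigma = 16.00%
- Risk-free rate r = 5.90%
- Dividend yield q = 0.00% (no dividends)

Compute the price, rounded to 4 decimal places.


d1 = (ln(S/K) + (r - q + 0.5*sigma^2) * T) / (sigma * sqrt(T)) = 1.01916793
d2 = d1 - sigma * sqrt(T) = 0.79289376
exp(-rT) = 0.88869605; exp(-qT) = 1.00000000
C = S_0 * exp(-qT) * N(d1) - K * exp(-rT) * N(d2)
N(d1) = 0.84593838; N(d2) = 0.78608014
C = 0.9600 * 1.00000000 * 0.84593838 - 0.8800 * 0.88869605 * 0.78608014 = 0.1973

Answer: Price = 0.1973


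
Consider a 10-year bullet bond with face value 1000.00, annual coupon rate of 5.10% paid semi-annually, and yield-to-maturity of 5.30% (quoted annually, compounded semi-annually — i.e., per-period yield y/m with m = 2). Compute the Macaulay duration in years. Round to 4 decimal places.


Coupon per period c = face * coupon_rate / m = 25.500000
Periods per year m = 2; per-period yield y/m = 0.026500
Number of cashflows N = 20
Cashflows (t years, CF_t, discount factor 1/(1+y/m)^(m*t), PV):
  t = 0.5000: CF_t = 25.500000, DF = 0.974184, PV = 24.841695
  t = 1.0000: CF_t = 25.500000, DF = 0.949035, PV = 24.200385
  t = 1.5000: CF_t = 25.500000, DF = 0.924535, PV = 23.575631
  t = 2.0000: CF_t = 25.500000, DF = 0.900667, PV = 22.967005
  t = 2.5000: CF_t = 25.500000, DF = 0.877415, PV = 22.374092
  t = 3.0000: CF_t = 25.500000, DF = 0.854764, PV = 21.796485
  t = 3.5000: CF_t = 25.500000, DF = 0.832698, PV = 21.233789
  t = 4.0000: CF_t = 25.500000, DF = 0.811201, PV = 20.685620
  t = 4.5000: CF_t = 25.500000, DF = 0.790259, PV = 20.151603
  t = 5.0000: CF_t = 25.500000, DF = 0.769858, PV = 19.631372
  t = 5.5000: CF_t = 25.500000, DF = 0.749983, PV = 19.124570
  t = 6.0000: CF_t = 25.500000, DF = 0.730622, PV = 18.630853
  t = 6.5000: CF_t = 25.500000, DF = 0.711760, PV = 18.149881
  t = 7.0000: CF_t = 25.500000, DF = 0.693385, PV = 17.681326
  t = 7.5000: CF_t = 25.500000, DF = 0.675485, PV = 17.224867
  t = 8.0000: CF_t = 25.500000, DF = 0.658047, PV = 16.780192
  t = 8.5000: CF_t = 25.500000, DF = 0.641059, PV = 16.346996
  t = 9.0000: CF_t = 25.500000, DF = 0.624509, PV = 15.924984
  t = 9.5000: CF_t = 25.500000, DF = 0.608387, PV = 15.513867
  t = 10.0000: CF_t = 1025.500000, DF = 0.592681, PV = 607.794255
Price P = sum_t PV_t = 984.629468
Macaulay numerator sum_t t * PV_t:
  t * PV_t at t = 0.5000: 12.420848
  t * PV_t at t = 1.0000: 24.200385
  t * PV_t at t = 1.5000: 35.363446
  t * PV_t at t = 2.0000: 45.934010
  t * PV_t at t = 2.5000: 55.935229
  t * PV_t at t = 3.0000: 65.389454
  t * PV_t at t = 3.5000: 74.318263
  t * PV_t at t = 4.0000: 82.742482
  t * PV_t at t = 4.5000: 90.682213
  t * PV_t at t = 5.0000: 98.156858
  t * PV_t at t = 5.5000: 105.185138
  t * PV_t at t = 6.0000: 111.785117
  t * PV_t at t = 6.5000: 117.974227
  t * PV_t at t = 7.0000: 123.769281
  t * PV_t at t = 7.5000: 129.186502
  t * PV_t at t = 8.0000: 134.241535
  t * PV_t at t = 8.5000: 138.949470
  t * PV_t at t = 9.0000: 143.324859
  t * PV_t at t = 9.5000: 147.381735
  t * PV_t at t = 10.0000: 6077.942548
Macaulay duration D = (sum_t t * PV_t) / P = 7814.883598 / 984.629468 = 7.936878

Answer: Macaulay duration = 7.9369 years


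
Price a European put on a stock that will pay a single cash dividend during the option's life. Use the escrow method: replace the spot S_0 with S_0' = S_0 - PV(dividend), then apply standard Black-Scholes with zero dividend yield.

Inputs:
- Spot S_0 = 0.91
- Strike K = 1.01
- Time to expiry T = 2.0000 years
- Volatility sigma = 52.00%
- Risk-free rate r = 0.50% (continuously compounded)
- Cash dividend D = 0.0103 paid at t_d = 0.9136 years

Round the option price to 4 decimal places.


Answer: Price = 0.3253

Derivation:
PV(D) = D * exp(-r * t_d) = 0.0103 * 0.99544242 = 0.01025306
S_0' = S_0 - PV(D) = 0.9100 - 0.01025306 = 0.89974694
d1 = (ln(S_0'/K) + (r + sigma^2/2)*T) / (sigma*sqrt(T)) = 0.22410925
d2 = d1 - sigma*sqrt(T) = -0.51128180
exp(-rT) = 0.99004983
N(-d1) = 0.41133615; N(-d2) = 0.69542313
P = K * exp(-rT) * N(-d2) - S_0' * N(-d1) = 1.0100 * 0.99004983 * 0.69542313 - 0.89974694 * 0.41133615 = 0.3253


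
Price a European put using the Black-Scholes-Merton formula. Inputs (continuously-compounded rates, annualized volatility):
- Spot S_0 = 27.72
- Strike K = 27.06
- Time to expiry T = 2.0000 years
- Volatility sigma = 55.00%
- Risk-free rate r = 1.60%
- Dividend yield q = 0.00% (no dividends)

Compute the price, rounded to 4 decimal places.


Answer: Price = 7.4248

Derivation:
d1 = (ln(S/K) + (r - q + 0.5*sigma^2) * T) / (sigma * sqrt(T)) = 0.46103047
d2 = d1 - sigma * sqrt(T) = -0.31678699
exp(-rT) = 0.96850658; exp(-qT) = 1.00000000
P = K * exp(-rT) * N(-d2) - S_0 * exp(-qT) * N(-d1)
N(-d1) = 0.32238837; N(-d2) = 0.62429738
P = 27.0600 * 0.96850658 * 0.62429738 - 27.7200 * 1.00000000 * 0.32238837 = 7.4248


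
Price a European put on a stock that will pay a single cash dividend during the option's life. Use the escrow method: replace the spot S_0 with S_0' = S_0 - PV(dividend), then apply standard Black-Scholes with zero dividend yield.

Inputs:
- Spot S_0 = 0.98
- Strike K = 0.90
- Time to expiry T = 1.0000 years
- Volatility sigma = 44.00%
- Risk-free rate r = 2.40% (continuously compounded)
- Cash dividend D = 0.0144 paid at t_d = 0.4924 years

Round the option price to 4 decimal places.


PV(D) = D * exp(-r * t_d) = 0.0144 * 0.98825195 = 0.01423083
S_0' = S_0 - PV(D) = 0.9800 - 0.01423083 = 0.96576917
d1 = (ln(S_0'/K) + (r + sigma^2/2)*T) / (sigma*sqrt(T)) = 0.43484111
d2 = d1 - sigma*sqrt(T) = -0.00515889
exp(-rT) = 0.97628571
N(-d1) = 0.33183888; N(-d2) = 0.50205809
P = K * exp(-rT) * N(-d2) - S_0' * N(-d1) = 0.9000 * 0.97628571 * 0.50205809 - 0.96576917 * 0.33183888 = 0.1207

Answer: Price = 0.1207


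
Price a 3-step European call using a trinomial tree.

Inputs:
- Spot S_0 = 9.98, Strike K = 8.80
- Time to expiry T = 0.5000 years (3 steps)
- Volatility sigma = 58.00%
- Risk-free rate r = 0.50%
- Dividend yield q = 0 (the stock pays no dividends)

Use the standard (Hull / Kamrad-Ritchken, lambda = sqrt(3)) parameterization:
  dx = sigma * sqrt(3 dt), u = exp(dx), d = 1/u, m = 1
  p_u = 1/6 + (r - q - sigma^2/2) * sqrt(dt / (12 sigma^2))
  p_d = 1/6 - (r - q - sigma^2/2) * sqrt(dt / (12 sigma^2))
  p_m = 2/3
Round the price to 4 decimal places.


dt = T/N = 0.166667; dx = sigma*sqrt(3*dt) = 0.410122
u = exp(dx) = 1.507002; d = 1/u = 0.663569
p_u = 0.133506, p_m = 0.666667, p_d = 0.199828
Discount per step: exp(-r*dt) = 0.999167
Stock lattice S(k, j) with j the centered position index:
  k=0: S(0,+0) = 9.9800
  k=1: S(1,-1) = 6.6224; S(1,+0) = 9.9800; S(1,+1) = 15.0399
  k=2: S(2,-2) = 4.3944; S(2,-1) = 6.6224; S(2,+0) = 9.9800; S(2,+1) = 15.0399; S(2,+2) = 22.6651
  k=3: S(3,-3) = 2.9160; S(3,-2) = 4.3944; S(3,-1) = 6.6224; S(3,+0) = 9.9800; S(3,+1) = 15.0399; S(3,+2) = 22.6651; S(3,+3) = 34.1564
Terminal payoffs V(N, j) = max(S_T - K, 0):
  V(3,-3) = 0.000000; V(3,-2) = 0.000000; V(3,-1) = 0.000000; V(3,+0) = 1.180000; V(3,+1) = 6.239875; V(3,+2) = 13.865115; V(3,+3) = 25.356363
Backward induction: V(k, j) = exp(-r*dt) * [p_u * V(k+1, j+1) + p_m * V(k+1, j) + p_d * V(k+1, j-1)]
  V(2,-2) = exp(-r*dt) * [p_u*0.000000 + p_m*0.000000 + p_d*0.000000] = 0.000000
  V(2,-1) = exp(-r*dt) * [p_u*1.180000 + p_m*0.000000 + p_d*0.000000] = 0.157406
  V(2,+0) = exp(-r*dt) * [p_u*6.239875 + p_m*1.180000 + p_d*0.000000] = 1.618377
  V(2,+1) = exp(-r*dt) * [p_u*13.865115 + p_m*6.239875 + p_d*1.180000] = 6.241583
  V(2,+2) = exp(-r*dt) * [p_u*25.356363 + p_m*13.865115 + p_d*6.239875] = 13.863972
  V(1,-1) = exp(-r*dt) * [p_u*1.618377 + p_m*0.157406 + p_d*0.000000] = 0.320732
  V(1,+0) = exp(-r*dt) * [p_u*6.241583 + p_m*1.618377 + p_d*0.157406] = 1.942040
  V(1,+1) = exp(-r*dt) * [p_u*13.863972 + p_m*6.241583 + p_d*1.618377] = 6.330095
  V(0,+0) = exp(-r*dt) * [p_u*6.330095 + p_m*1.942040 + p_d*0.320732] = 2.202053

Answer: Price = V(0,0) = 2.2021


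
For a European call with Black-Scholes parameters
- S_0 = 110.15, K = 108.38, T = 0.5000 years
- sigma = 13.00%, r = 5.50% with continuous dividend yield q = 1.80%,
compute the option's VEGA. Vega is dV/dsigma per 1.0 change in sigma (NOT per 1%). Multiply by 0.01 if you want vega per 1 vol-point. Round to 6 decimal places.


d1 = 0.4234427708; d2 = 0.3315188893
phi(d1) = 0.3647327362; exp(-qT) = 0.9910403788; exp(-rT) = 0.9728746826
Vega = S * exp(-qT) * phi(d1) * sqrt(T) = 110.1500 * 0.9910403788 * 0.3647327362 * 0.7071067812 = 28.153708

Answer: Vega = 28.153708


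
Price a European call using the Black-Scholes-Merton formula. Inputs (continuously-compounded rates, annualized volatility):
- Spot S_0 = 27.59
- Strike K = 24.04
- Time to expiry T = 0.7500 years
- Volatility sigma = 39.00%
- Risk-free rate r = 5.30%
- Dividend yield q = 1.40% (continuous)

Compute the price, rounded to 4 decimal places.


Answer: Price = 5.8790

Derivation:
d1 = (ln(S/K) + (r - q + 0.5*sigma^2) * T) / (sigma * sqrt(T)) = 0.66327710
d2 = d1 - sigma * sqrt(T) = 0.32552719
exp(-rT) = 0.96102967; exp(-qT) = 0.98955493
C = S_0 * exp(-qT) * N(d1) - K * exp(-rT) * N(d2)
N(d1) = 0.74642345; N(d2) = 0.62760895
C = 27.5900 * 0.98955493 * 0.74642345 - 24.0400 * 0.96102967 * 0.62760895 = 5.8790


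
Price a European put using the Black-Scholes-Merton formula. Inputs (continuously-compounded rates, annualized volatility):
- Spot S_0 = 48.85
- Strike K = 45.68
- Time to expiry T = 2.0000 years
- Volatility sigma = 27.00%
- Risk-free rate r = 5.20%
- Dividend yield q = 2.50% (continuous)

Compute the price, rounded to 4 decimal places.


d1 = (ln(S/K) + (r - q + 0.5*sigma^2) * T) / (sigma * sqrt(T)) = 0.50805311
d2 = d1 - sigma * sqrt(T) = 0.12621545
exp(-rT) = 0.90122530; exp(-qT) = 0.95122942
P = K * exp(-rT) * N(-d2) - S_0 * exp(-qT) * N(-d1)
N(-d1) = 0.30570805; N(-d2) = 0.44978069
P = 45.6800 * 0.90122530 * 0.44978069 - 48.8500 * 0.95122942 * 0.30570805 = 4.3111

Answer: Price = 4.3111


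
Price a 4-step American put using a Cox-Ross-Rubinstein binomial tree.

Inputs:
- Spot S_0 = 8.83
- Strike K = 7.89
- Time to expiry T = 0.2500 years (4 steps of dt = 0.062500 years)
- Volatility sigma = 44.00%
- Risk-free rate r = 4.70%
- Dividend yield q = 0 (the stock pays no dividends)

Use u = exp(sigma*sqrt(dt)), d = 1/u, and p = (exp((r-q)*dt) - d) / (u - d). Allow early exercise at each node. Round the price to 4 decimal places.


Answer: Price = V(0,0) = 0.3651

Derivation:
dt = T/N = 0.062500
u = exp(sigma*sqrt(dt)) = 1.116278; d = 1/u = 0.895834
p = (exp((r-q)*dt) - d) / (u - d) = 0.485873
Discount per step: exp(-r*dt) = 0.997067
Stock lattice S(k, i) with i counting down-moves:
  k=0: S(0,0) = 8.8300
  k=1: S(1,0) = 9.8567; S(1,1) = 7.9102
  k=2: S(2,0) = 11.0029; S(2,1) = 8.8300; S(2,2) = 7.0862
  k=3: S(3,0) = 12.2822; S(3,1) = 9.8567; S(3,2) = 7.9102; S(3,3) = 6.3481
  k=4: S(4,0) = 13.7104; S(4,1) = 11.0029; S(4,2) = 8.8300; S(4,3) = 7.0862; S(4,4) = 5.6868
Terminal payoffs V(N, i) = max(K - S_T, 0):
  V(4,0) = 0.000000; V(4,1) = 0.000000; V(4,2) = 0.000000; V(4,3) = 0.803759; V(4,4) = 2.203158
Backward induction: V(k, i) = exp(-r*dt) * [p * V(k+1, i) + (1-p) * V(k+1, i+1)]; then take max(V_cont, immediate exercise) for American.
  V(3,0) = exp(-r*dt) * [p*0.000000 + (1-p)*0.000000] = 0.000000; exercise = 0.000000; V(3,0) = max -> 0.000000
  V(3,1) = exp(-r*dt) * [p*0.000000 + (1-p)*0.000000] = 0.000000; exercise = 0.000000; V(3,1) = max -> 0.000000
  V(3,2) = exp(-r*dt) * [p*0.000000 + (1-p)*0.803759] = 0.412022; exercise = 0.000000; V(3,2) = max -> 0.412022
  V(3,3) = exp(-r*dt) * [p*0.803759 + (1-p)*2.203158] = 1.518761; exercise = 1.541903; V(3,3) = max -> 1.541903
  V(2,0) = exp(-r*dt) * [p*0.000000 + (1-p)*0.000000] = 0.000000; exercise = 0.000000; V(2,0) = max -> 0.000000
  V(2,1) = exp(-r*dt) * [p*0.000000 + (1-p)*0.412022] = 0.211211; exercise = 0.000000; V(2,1) = max -> 0.211211
  V(2,2) = exp(-r*dt) * [p*0.412022 + (1-p)*1.541903] = 0.990013; exercise = 0.803759; V(2,2) = max -> 0.990013
  V(1,0) = exp(-r*dt) * [p*0.000000 + (1-p)*0.211211] = 0.108271; exercise = 0.000000; V(1,0) = max -> 0.108271
  V(1,1) = exp(-r*dt) * [p*0.211211 + (1-p)*0.990013] = 0.609820; exercise = 0.000000; V(1,1) = max -> 0.609820
  V(0,0) = exp(-r*dt) * [p*0.108271 + (1-p)*0.609820] = 0.365057; exercise = 0.000000; V(0,0) = max -> 0.365057


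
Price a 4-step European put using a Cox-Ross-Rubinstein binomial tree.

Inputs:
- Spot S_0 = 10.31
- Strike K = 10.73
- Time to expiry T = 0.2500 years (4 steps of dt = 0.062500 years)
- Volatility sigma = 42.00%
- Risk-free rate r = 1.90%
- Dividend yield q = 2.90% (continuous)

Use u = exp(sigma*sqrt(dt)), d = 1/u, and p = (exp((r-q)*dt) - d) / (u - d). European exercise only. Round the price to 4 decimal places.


dt = T/N = 0.062500
u = exp(sigma*sqrt(dt)) = 1.110711; d = 1/u = 0.900325
p = (exp((r-q)*dt) - d) / (u - d) = 0.470804
Discount per step: exp(-r*dt) = 0.998813
Stock lattice S(k, i) with i counting down-moves:
  k=0: S(0,0) = 10.3100
  k=1: S(1,0) = 11.4514; S(1,1) = 9.2823
  k=2: S(2,0) = 12.7192; S(2,1) = 10.3100; S(2,2) = 8.3571
  k=3: S(3,0) = 14.1274; S(3,1) = 11.4514; S(3,2) = 9.2823; S(3,3) = 7.5241
  k=4: S(4,0) = 15.6914; S(4,1) = 12.7192; S(4,2) = 10.3100; S(4,3) = 8.3571; S(4,4) = 6.7742
Terminal payoffs V(N, i) = max(K - S_T, 0):
  V(4,0) = 0.000000; V(4,1) = 0.000000; V(4,2) = 0.420000; V(4,3) = 2.372876; V(4,4) = 3.955847
Backward induction: V(k, i) = exp(-r*dt) * [p * V(k+1, i) + (1-p) * V(k+1, i+1)].
  V(3,0) = exp(-r*dt) * [p*0.000000 + (1-p)*0.000000] = 0.000000
  V(3,1) = exp(-r*dt) * [p*0.000000 + (1-p)*0.420000] = 0.221998
  V(3,2) = exp(-r*dt) * [p*0.420000 + (1-p)*2.372876] = 1.451729
  V(3,3) = exp(-r*dt) * [p*2.372876 + (1-p)*3.955847] = 3.206768
  V(2,0) = exp(-r*dt) * [p*0.000000 + (1-p)*0.221998] = 0.117341
  V(2,1) = exp(-r*dt) * [p*0.221998 + (1-p)*1.451729] = 0.871731
  V(2,2) = exp(-r*dt) * [p*1.451729 + (1-p)*3.206768] = 2.377663
  V(1,0) = exp(-r*dt) * [p*0.117341 + (1-p)*0.871731] = 0.515948
  V(1,1) = exp(-r*dt) * [p*0.871731 + (1-p)*2.377663] = 1.666683
  V(0,0) = exp(-r*dt) * [p*0.515948 + (1-p)*1.666683] = 1.123577

Answer: Price = V(0,0) = 1.1236
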